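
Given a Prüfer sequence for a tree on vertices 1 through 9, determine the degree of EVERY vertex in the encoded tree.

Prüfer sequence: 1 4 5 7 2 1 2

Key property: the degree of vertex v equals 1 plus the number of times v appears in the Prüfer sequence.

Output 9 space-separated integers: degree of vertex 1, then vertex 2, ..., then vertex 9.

p_1 = 1: count[1] becomes 1
p_2 = 4: count[4] becomes 1
p_3 = 5: count[5] becomes 1
p_4 = 7: count[7] becomes 1
p_5 = 2: count[2] becomes 1
p_6 = 1: count[1] becomes 2
p_7 = 2: count[2] becomes 2
Degrees (1 + count): deg[1]=1+2=3, deg[2]=1+2=3, deg[3]=1+0=1, deg[4]=1+1=2, deg[5]=1+1=2, deg[6]=1+0=1, deg[7]=1+1=2, deg[8]=1+0=1, deg[9]=1+0=1

Answer: 3 3 1 2 2 1 2 1 1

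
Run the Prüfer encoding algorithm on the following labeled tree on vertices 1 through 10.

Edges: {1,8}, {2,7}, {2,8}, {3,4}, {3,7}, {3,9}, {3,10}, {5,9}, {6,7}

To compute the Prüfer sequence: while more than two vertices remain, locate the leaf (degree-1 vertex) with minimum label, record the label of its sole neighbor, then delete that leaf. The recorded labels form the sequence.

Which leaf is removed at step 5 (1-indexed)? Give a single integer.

Step 1: current leaves = {1,4,5,6,10}. Remove leaf 1 (neighbor: 8).
Step 2: current leaves = {4,5,6,8,10}. Remove leaf 4 (neighbor: 3).
Step 3: current leaves = {5,6,8,10}. Remove leaf 5 (neighbor: 9).
Step 4: current leaves = {6,8,9,10}. Remove leaf 6 (neighbor: 7).
Step 5: current leaves = {8,9,10}. Remove leaf 8 (neighbor: 2).

Answer: 8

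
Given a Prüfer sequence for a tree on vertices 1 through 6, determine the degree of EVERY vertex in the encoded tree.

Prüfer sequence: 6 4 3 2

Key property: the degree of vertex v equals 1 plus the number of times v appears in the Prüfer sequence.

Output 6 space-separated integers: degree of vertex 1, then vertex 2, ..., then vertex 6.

p_1 = 6: count[6] becomes 1
p_2 = 4: count[4] becomes 1
p_3 = 3: count[3] becomes 1
p_4 = 2: count[2] becomes 1
Degrees (1 + count): deg[1]=1+0=1, deg[2]=1+1=2, deg[3]=1+1=2, deg[4]=1+1=2, deg[5]=1+0=1, deg[6]=1+1=2

Answer: 1 2 2 2 1 2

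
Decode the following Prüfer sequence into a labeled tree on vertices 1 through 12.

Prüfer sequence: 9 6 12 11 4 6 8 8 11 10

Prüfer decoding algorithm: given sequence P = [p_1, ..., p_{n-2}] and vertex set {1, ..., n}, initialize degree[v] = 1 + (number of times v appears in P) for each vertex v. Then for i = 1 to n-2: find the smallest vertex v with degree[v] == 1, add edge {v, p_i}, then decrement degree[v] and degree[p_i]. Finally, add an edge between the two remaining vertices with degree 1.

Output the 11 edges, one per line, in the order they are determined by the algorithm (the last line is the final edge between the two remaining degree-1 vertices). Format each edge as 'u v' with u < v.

Answer: 1 9
2 6
3 12
5 11
4 7
4 6
6 8
8 9
8 11
10 11
10 12

Derivation:
Initial degrees: {1:1, 2:1, 3:1, 4:2, 5:1, 6:3, 7:1, 8:3, 9:2, 10:2, 11:3, 12:2}
Step 1: smallest deg-1 vertex = 1, p_1 = 9. Add edge {1,9}. Now deg[1]=0, deg[9]=1.
Step 2: smallest deg-1 vertex = 2, p_2 = 6. Add edge {2,6}. Now deg[2]=0, deg[6]=2.
Step 3: smallest deg-1 vertex = 3, p_3 = 12. Add edge {3,12}. Now deg[3]=0, deg[12]=1.
Step 4: smallest deg-1 vertex = 5, p_4 = 11. Add edge {5,11}. Now deg[5]=0, deg[11]=2.
Step 5: smallest deg-1 vertex = 7, p_5 = 4. Add edge {4,7}. Now deg[7]=0, deg[4]=1.
Step 6: smallest deg-1 vertex = 4, p_6 = 6. Add edge {4,6}. Now deg[4]=0, deg[6]=1.
Step 7: smallest deg-1 vertex = 6, p_7 = 8. Add edge {6,8}. Now deg[6]=0, deg[8]=2.
Step 8: smallest deg-1 vertex = 9, p_8 = 8. Add edge {8,9}. Now deg[9]=0, deg[8]=1.
Step 9: smallest deg-1 vertex = 8, p_9 = 11. Add edge {8,11}. Now deg[8]=0, deg[11]=1.
Step 10: smallest deg-1 vertex = 11, p_10 = 10. Add edge {10,11}. Now deg[11]=0, deg[10]=1.
Final: two remaining deg-1 vertices are 10, 12. Add edge {10,12}.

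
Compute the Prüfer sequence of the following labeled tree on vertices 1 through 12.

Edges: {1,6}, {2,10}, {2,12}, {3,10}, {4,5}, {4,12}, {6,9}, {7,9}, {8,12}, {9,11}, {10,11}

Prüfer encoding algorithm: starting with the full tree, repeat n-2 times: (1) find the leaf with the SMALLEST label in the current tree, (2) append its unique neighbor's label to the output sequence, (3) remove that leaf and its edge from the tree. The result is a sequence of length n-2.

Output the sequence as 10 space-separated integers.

Answer: 6 10 4 12 9 9 12 11 10 2

Derivation:
Step 1: leaves = {1,3,5,7,8}. Remove smallest leaf 1, emit neighbor 6.
Step 2: leaves = {3,5,6,7,8}. Remove smallest leaf 3, emit neighbor 10.
Step 3: leaves = {5,6,7,8}. Remove smallest leaf 5, emit neighbor 4.
Step 4: leaves = {4,6,7,8}. Remove smallest leaf 4, emit neighbor 12.
Step 5: leaves = {6,7,8}. Remove smallest leaf 6, emit neighbor 9.
Step 6: leaves = {7,8}. Remove smallest leaf 7, emit neighbor 9.
Step 7: leaves = {8,9}. Remove smallest leaf 8, emit neighbor 12.
Step 8: leaves = {9,12}. Remove smallest leaf 9, emit neighbor 11.
Step 9: leaves = {11,12}. Remove smallest leaf 11, emit neighbor 10.
Step 10: leaves = {10,12}. Remove smallest leaf 10, emit neighbor 2.
Done: 2 vertices remain (2, 12). Sequence = [6 10 4 12 9 9 12 11 10 2]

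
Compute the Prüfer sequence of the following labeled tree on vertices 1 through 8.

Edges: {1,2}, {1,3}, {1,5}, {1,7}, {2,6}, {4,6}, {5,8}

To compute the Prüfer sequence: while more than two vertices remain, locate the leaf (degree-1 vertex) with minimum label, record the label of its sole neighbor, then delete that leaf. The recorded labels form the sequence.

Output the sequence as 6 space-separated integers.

Step 1: leaves = {3,4,7,8}. Remove smallest leaf 3, emit neighbor 1.
Step 2: leaves = {4,7,8}. Remove smallest leaf 4, emit neighbor 6.
Step 3: leaves = {6,7,8}. Remove smallest leaf 6, emit neighbor 2.
Step 4: leaves = {2,7,8}. Remove smallest leaf 2, emit neighbor 1.
Step 5: leaves = {7,8}. Remove smallest leaf 7, emit neighbor 1.
Step 6: leaves = {1,8}. Remove smallest leaf 1, emit neighbor 5.
Done: 2 vertices remain (5, 8). Sequence = [1 6 2 1 1 5]

Answer: 1 6 2 1 1 5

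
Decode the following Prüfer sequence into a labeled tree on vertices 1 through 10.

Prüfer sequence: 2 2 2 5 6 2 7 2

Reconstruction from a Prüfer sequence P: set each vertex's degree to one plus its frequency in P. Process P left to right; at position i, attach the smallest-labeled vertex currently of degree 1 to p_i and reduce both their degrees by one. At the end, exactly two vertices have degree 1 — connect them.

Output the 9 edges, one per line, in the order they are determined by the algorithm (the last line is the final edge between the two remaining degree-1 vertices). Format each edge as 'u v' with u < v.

Initial degrees: {1:1, 2:6, 3:1, 4:1, 5:2, 6:2, 7:2, 8:1, 9:1, 10:1}
Step 1: smallest deg-1 vertex = 1, p_1 = 2. Add edge {1,2}. Now deg[1]=0, deg[2]=5.
Step 2: smallest deg-1 vertex = 3, p_2 = 2. Add edge {2,3}. Now deg[3]=0, deg[2]=4.
Step 3: smallest deg-1 vertex = 4, p_3 = 2. Add edge {2,4}. Now deg[4]=0, deg[2]=3.
Step 4: smallest deg-1 vertex = 8, p_4 = 5. Add edge {5,8}. Now deg[8]=0, deg[5]=1.
Step 5: smallest deg-1 vertex = 5, p_5 = 6. Add edge {5,6}. Now deg[5]=0, deg[6]=1.
Step 6: smallest deg-1 vertex = 6, p_6 = 2. Add edge {2,6}. Now deg[6]=0, deg[2]=2.
Step 7: smallest deg-1 vertex = 9, p_7 = 7. Add edge {7,9}. Now deg[9]=0, deg[7]=1.
Step 8: smallest deg-1 vertex = 7, p_8 = 2. Add edge {2,7}. Now deg[7]=0, deg[2]=1.
Final: two remaining deg-1 vertices are 2, 10. Add edge {2,10}.

Answer: 1 2
2 3
2 4
5 8
5 6
2 6
7 9
2 7
2 10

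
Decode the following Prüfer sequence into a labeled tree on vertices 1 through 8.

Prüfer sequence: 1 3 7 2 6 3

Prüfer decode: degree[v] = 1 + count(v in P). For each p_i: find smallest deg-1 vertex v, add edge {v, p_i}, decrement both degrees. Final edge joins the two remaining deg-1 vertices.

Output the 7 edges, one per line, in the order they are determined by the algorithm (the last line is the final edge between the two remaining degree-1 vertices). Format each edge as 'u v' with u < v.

Initial degrees: {1:2, 2:2, 3:3, 4:1, 5:1, 6:2, 7:2, 8:1}
Step 1: smallest deg-1 vertex = 4, p_1 = 1. Add edge {1,4}. Now deg[4]=0, deg[1]=1.
Step 2: smallest deg-1 vertex = 1, p_2 = 3. Add edge {1,3}. Now deg[1]=0, deg[3]=2.
Step 3: smallest deg-1 vertex = 5, p_3 = 7. Add edge {5,7}. Now deg[5]=0, deg[7]=1.
Step 4: smallest deg-1 vertex = 7, p_4 = 2. Add edge {2,7}. Now deg[7]=0, deg[2]=1.
Step 5: smallest deg-1 vertex = 2, p_5 = 6. Add edge {2,6}. Now deg[2]=0, deg[6]=1.
Step 6: smallest deg-1 vertex = 6, p_6 = 3. Add edge {3,6}. Now deg[6]=0, deg[3]=1.
Final: two remaining deg-1 vertices are 3, 8. Add edge {3,8}.

Answer: 1 4
1 3
5 7
2 7
2 6
3 6
3 8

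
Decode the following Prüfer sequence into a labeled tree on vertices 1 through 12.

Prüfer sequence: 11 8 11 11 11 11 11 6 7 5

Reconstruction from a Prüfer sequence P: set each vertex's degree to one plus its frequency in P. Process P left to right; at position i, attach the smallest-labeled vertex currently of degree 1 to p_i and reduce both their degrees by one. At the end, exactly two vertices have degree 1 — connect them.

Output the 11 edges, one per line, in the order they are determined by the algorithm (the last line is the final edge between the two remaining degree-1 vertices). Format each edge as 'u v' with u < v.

Answer: 1 11
2 8
3 11
4 11
8 11
9 11
10 11
6 11
6 7
5 7
5 12

Derivation:
Initial degrees: {1:1, 2:1, 3:1, 4:1, 5:2, 6:2, 7:2, 8:2, 9:1, 10:1, 11:7, 12:1}
Step 1: smallest deg-1 vertex = 1, p_1 = 11. Add edge {1,11}. Now deg[1]=0, deg[11]=6.
Step 2: smallest deg-1 vertex = 2, p_2 = 8. Add edge {2,8}. Now deg[2]=0, deg[8]=1.
Step 3: smallest deg-1 vertex = 3, p_3 = 11. Add edge {3,11}. Now deg[3]=0, deg[11]=5.
Step 4: smallest deg-1 vertex = 4, p_4 = 11. Add edge {4,11}. Now deg[4]=0, deg[11]=4.
Step 5: smallest deg-1 vertex = 8, p_5 = 11. Add edge {8,11}. Now deg[8]=0, deg[11]=3.
Step 6: smallest deg-1 vertex = 9, p_6 = 11. Add edge {9,11}. Now deg[9]=0, deg[11]=2.
Step 7: smallest deg-1 vertex = 10, p_7 = 11. Add edge {10,11}. Now deg[10]=0, deg[11]=1.
Step 8: smallest deg-1 vertex = 11, p_8 = 6. Add edge {6,11}. Now deg[11]=0, deg[6]=1.
Step 9: smallest deg-1 vertex = 6, p_9 = 7. Add edge {6,7}. Now deg[6]=0, deg[7]=1.
Step 10: smallest deg-1 vertex = 7, p_10 = 5. Add edge {5,7}. Now deg[7]=0, deg[5]=1.
Final: two remaining deg-1 vertices are 5, 12. Add edge {5,12}.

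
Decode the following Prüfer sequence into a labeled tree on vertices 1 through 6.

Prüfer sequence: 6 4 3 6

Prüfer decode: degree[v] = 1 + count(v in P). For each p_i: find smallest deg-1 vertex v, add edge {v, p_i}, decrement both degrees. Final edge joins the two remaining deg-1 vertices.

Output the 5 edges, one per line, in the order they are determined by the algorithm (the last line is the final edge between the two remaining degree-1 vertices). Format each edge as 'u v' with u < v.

Initial degrees: {1:1, 2:1, 3:2, 4:2, 5:1, 6:3}
Step 1: smallest deg-1 vertex = 1, p_1 = 6. Add edge {1,6}. Now deg[1]=0, deg[6]=2.
Step 2: smallest deg-1 vertex = 2, p_2 = 4. Add edge {2,4}. Now deg[2]=0, deg[4]=1.
Step 3: smallest deg-1 vertex = 4, p_3 = 3. Add edge {3,4}. Now deg[4]=0, deg[3]=1.
Step 4: smallest deg-1 vertex = 3, p_4 = 6. Add edge {3,6}. Now deg[3]=0, deg[6]=1.
Final: two remaining deg-1 vertices are 5, 6. Add edge {5,6}.

Answer: 1 6
2 4
3 4
3 6
5 6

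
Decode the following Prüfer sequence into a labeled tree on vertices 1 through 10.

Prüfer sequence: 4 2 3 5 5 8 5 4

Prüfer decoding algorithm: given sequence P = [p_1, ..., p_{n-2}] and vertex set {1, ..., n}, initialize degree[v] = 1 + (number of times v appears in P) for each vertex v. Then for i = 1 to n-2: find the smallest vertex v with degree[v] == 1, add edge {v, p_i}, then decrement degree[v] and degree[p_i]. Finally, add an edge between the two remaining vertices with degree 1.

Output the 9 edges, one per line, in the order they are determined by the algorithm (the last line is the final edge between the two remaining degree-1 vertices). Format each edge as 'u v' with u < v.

Initial degrees: {1:1, 2:2, 3:2, 4:3, 5:4, 6:1, 7:1, 8:2, 9:1, 10:1}
Step 1: smallest deg-1 vertex = 1, p_1 = 4. Add edge {1,4}. Now deg[1]=0, deg[4]=2.
Step 2: smallest deg-1 vertex = 6, p_2 = 2. Add edge {2,6}. Now deg[6]=0, deg[2]=1.
Step 3: smallest deg-1 vertex = 2, p_3 = 3. Add edge {2,3}. Now deg[2]=0, deg[3]=1.
Step 4: smallest deg-1 vertex = 3, p_4 = 5. Add edge {3,5}. Now deg[3]=0, deg[5]=3.
Step 5: smallest deg-1 vertex = 7, p_5 = 5. Add edge {5,7}. Now deg[7]=0, deg[5]=2.
Step 6: smallest deg-1 vertex = 9, p_6 = 8. Add edge {8,9}. Now deg[9]=0, deg[8]=1.
Step 7: smallest deg-1 vertex = 8, p_7 = 5. Add edge {5,8}. Now deg[8]=0, deg[5]=1.
Step 8: smallest deg-1 vertex = 5, p_8 = 4. Add edge {4,5}. Now deg[5]=0, deg[4]=1.
Final: two remaining deg-1 vertices are 4, 10. Add edge {4,10}.

Answer: 1 4
2 6
2 3
3 5
5 7
8 9
5 8
4 5
4 10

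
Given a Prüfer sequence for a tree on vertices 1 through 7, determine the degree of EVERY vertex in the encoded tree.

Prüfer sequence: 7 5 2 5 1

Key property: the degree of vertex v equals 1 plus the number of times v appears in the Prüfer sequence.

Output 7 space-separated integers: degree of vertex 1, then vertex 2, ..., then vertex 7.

p_1 = 7: count[7] becomes 1
p_2 = 5: count[5] becomes 1
p_3 = 2: count[2] becomes 1
p_4 = 5: count[5] becomes 2
p_5 = 1: count[1] becomes 1
Degrees (1 + count): deg[1]=1+1=2, deg[2]=1+1=2, deg[3]=1+0=1, deg[4]=1+0=1, deg[5]=1+2=3, deg[6]=1+0=1, deg[7]=1+1=2

Answer: 2 2 1 1 3 1 2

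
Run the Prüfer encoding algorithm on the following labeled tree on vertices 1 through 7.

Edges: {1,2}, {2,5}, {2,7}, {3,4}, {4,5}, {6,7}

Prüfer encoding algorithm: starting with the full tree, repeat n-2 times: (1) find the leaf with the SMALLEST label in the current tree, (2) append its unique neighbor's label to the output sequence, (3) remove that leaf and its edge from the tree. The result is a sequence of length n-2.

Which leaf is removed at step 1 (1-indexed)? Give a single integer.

Step 1: current leaves = {1,3,6}. Remove leaf 1 (neighbor: 2).

Answer: 1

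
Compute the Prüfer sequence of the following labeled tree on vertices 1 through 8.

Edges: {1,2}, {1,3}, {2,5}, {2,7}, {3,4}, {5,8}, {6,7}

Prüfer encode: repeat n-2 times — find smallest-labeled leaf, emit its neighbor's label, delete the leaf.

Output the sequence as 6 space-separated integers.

Step 1: leaves = {4,6,8}. Remove smallest leaf 4, emit neighbor 3.
Step 2: leaves = {3,6,8}. Remove smallest leaf 3, emit neighbor 1.
Step 3: leaves = {1,6,8}. Remove smallest leaf 1, emit neighbor 2.
Step 4: leaves = {6,8}. Remove smallest leaf 6, emit neighbor 7.
Step 5: leaves = {7,8}. Remove smallest leaf 7, emit neighbor 2.
Step 6: leaves = {2,8}. Remove smallest leaf 2, emit neighbor 5.
Done: 2 vertices remain (5, 8). Sequence = [3 1 2 7 2 5]

Answer: 3 1 2 7 2 5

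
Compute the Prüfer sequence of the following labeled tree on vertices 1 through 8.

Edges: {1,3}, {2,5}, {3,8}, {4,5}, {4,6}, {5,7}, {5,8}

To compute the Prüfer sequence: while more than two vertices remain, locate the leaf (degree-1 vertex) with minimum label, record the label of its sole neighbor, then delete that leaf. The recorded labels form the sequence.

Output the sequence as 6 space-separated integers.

Step 1: leaves = {1,2,6,7}. Remove smallest leaf 1, emit neighbor 3.
Step 2: leaves = {2,3,6,7}. Remove smallest leaf 2, emit neighbor 5.
Step 3: leaves = {3,6,7}. Remove smallest leaf 3, emit neighbor 8.
Step 4: leaves = {6,7,8}. Remove smallest leaf 6, emit neighbor 4.
Step 5: leaves = {4,7,8}. Remove smallest leaf 4, emit neighbor 5.
Step 6: leaves = {7,8}. Remove smallest leaf 7, emit neighbor 5.
Done: 2 vertices remain (5, 8). Sequence = [3 5 8 4 5 5]

Answer: 3 5 8 4 5 5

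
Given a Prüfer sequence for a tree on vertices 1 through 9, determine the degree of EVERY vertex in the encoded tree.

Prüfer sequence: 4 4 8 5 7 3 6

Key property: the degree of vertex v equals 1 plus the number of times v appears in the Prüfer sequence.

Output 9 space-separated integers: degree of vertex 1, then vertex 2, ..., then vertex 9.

p_1 = 4: count[4] becomes 1
p_2 = 4: count[4] becomes 2
p_3 = 8: count[8] becomes 1
p_4 = 5: count[5] becomes 1
p_5 = 7: count[7] becomes 1
p_6 = 3: count[3] becomes 1
p_7 = 6: count[6] becomes 1
Degrees (1 + count): deg[1]=1+0=1, deg[2]=1+0=1, deg[3]=1+1=2, deg[4]=1+2=3, deg[5]=1+1=2, deg[6]=1+1=2, deg[7]=1+1=2, deg[8]=1+1=2, deg[9]=1+0=1

Answer: 1 1 2 3 2 2 2 2 1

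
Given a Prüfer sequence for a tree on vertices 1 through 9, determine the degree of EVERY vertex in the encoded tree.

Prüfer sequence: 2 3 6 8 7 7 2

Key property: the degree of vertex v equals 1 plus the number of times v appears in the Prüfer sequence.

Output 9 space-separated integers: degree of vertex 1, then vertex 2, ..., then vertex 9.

Answer: 1 3 2 1 1 2 3 2 1

Derivation:
p_1 = 2: count[2] becomes 1
p_2 = 3: count[3] becomes 1
p_3 = 6: count[6] becomes 1
p_4 = 8: count[8] becomes 1
p_5 = 7: count[7] becomes 1
p_6 = 7: count[7] becomes 2
p_7 = 2: count[2] becomes 2
Degrees (1 + count): deg[1]=1+0=1, deg[2]=1+2=3, deg[3]=1+1=2, deg[4]=1+0=1, deg[5]=1+0=1, deg[6]=1+1=2, deg[7]=1+2=3, deg[8]=1+1=2, deg[9]=1+0=1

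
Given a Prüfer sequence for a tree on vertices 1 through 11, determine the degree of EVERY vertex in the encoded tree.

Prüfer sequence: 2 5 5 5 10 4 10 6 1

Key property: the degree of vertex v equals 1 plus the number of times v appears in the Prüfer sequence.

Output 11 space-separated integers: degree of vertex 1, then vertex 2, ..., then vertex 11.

p_1 = 2: count[2] becomes 1
p_2 = 5: count[5] becomes 1
p_3 = 5: count[5] becomes 2
p_4 = 5: count[5] becomes 3
p_5 = 10: count[10] becomes 1
p_6 = 4: count[4] becomes 1
p_7 = 10: count[10] becomes 2
p_8 = 6: count[6] becomes 1
p_9 = 1: count[1] becomes 1
Degrees (1 + count): deg[1]=1+1=2, deg[2]=1+1=2, deg[3]=1+0=1, deg[4]=1+1=2, deg[5]=1+3=4, deg[6]=1+1=2, deg[7]=1+0=1, deg[8]=1+0=1, deg[9]=1+0=1, deg[10]=1+2=3, deg[11]=1+0=1

Answer: 2 2 1 2 4 2 1 1 1 3 1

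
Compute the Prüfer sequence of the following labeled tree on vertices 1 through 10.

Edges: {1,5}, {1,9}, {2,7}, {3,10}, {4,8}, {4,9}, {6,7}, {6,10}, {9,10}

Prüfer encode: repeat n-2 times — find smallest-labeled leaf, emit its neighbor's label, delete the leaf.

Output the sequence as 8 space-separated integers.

Answer: 7 10 1 9 6 10 4 9

Derivation:
Step 1: leaves = {2,3,5,8}. Remove smallest leaf 2, emit neighbor 7.
Step 2: leaves = {3,5,7,8}. Remove smallest leaf 3, emit neighbor 10.
Step 3: leaves = {5,7,8}. Remove smallest leaf 5, emit neighbor 1.
Step 4: leaves = {1,7,8}. Remove smallest leaf 1, emit neighbor 9.
Step 5: leaves = {7,8}. Remove smallest leaf 7, emit neighbor 6.
Step 6: leaves = {6,8}. Remove smallest leaf 6, emit neighbor 10.
Step 7: leaves = {8,10}. Remove smallest leaf 8, emit neighbor 4.
Step 8: leaves = {4,10}. Remove smallest leaf 4, emit neighbor 9.
Done: 2 vertices remain (9, 10). Sequence = [7 10 1 9 6 10 4 9]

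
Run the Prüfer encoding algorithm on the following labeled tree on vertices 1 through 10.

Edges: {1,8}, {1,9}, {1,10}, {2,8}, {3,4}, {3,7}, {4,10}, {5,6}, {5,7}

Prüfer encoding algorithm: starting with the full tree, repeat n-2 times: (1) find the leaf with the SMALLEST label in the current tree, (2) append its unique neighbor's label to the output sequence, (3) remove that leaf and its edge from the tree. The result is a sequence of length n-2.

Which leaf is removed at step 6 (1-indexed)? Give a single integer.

Step 1: current leaves = {2,6,9}. Remove leaf 2 (neighbor: 8).
Step 2: current leaves = {6,8,9}. Remove leaf 6 (neighbor: 5).
Step 3: current leaves = {5,8,9}. Remove leaf 5 (neighbor: 7).
Step 4: current leaves = {7,8,9}. Remove leaf 7 (neighbor: 3).
Step 5: current leaves = {3,8,9}. Remove leaf 3 (neighbor: 4).
Step 6: current leaves = {4,8,9}. Remove leaf 4 (neighbor: 10).

Answer: 4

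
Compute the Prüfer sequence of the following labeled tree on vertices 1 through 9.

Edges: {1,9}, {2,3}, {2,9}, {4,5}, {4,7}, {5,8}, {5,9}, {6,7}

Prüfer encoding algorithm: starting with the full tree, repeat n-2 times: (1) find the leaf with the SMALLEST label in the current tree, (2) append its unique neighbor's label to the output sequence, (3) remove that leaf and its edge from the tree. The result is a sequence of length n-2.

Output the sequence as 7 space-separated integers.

Step 1: leaves = {1,3,6,8}. Remove smallest leaf 1, emit neighbor 9.
Step 2: leaves = {3,6,8}. Remove smallest leaf 3, emit neighbor 2.
Step 3: leaves = {2,6,8}. Remove smallest leaf 2, emit neighbor 9.
Step 4: leaves = {6,8,9}. Remove smallest leaf 6, emit neighbor 7.
Step 5: leaves = {7,8,9}. Remove smallest leaf 7, emit neighbor 4.
Step 6: leaves = {4,8,9}. Remove smallest leaf 4, emit neighbor 5.
Step 7: leaves = {8,9}. Remove smallest leaf 8, emit neighbor 5.
Done: 2 vertices remain (5, 9). Sequence = [9 2 9 7 4 5 5]

Answer: 9 2 9 7 4 5 5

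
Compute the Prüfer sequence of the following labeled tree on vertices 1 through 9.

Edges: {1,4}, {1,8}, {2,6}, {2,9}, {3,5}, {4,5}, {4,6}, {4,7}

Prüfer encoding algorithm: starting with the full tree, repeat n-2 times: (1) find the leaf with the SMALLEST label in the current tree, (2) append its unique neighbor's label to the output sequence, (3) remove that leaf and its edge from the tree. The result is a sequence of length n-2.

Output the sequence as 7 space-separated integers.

Answer: 5 4 4 1 4 6 2

Derivation:
Step 1: leaves = {3,7,8,9}. Remove smallest leaf 3, emit neighbor 5.
Step 2: leaves = {5,7,8,9}. Remove smallest leaf 5, emit neighbor 4.
Step 3: leaves = {7,8,9}. Remove smallest leaf 7, emit neighbor 4.
Step 4: leaves = {8,9}. Remove smallest leaf 8, emit neighbor 1.
Step 5: leaves = {1,9}. Remove smallest leaf 1, emit neighbor 4.
Step 6: leaves = {4,9}. Remove smallest leaf 4, emit neighbor 6.
Step 7: leaves = {6,9}. Remove smallest leaf 6, emit neighbor 2.
Done: 2 vertices remain (2, 9). Sequence = [5 4 4 1 4 6 2]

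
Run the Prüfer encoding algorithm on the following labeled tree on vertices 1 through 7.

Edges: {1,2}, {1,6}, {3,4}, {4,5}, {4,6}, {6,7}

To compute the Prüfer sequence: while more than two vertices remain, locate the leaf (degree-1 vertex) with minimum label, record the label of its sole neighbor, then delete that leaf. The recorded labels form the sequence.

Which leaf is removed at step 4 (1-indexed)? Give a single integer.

Step 1: current leaves = {2,3,5,7}. Remove leaf 2 (neighbor: 1).
Step 2: current leaves = {1,3,5,7}. Remove leaf 1 (neighbor: 6).
Step 3: current leaves = {3,5,7}. Remove leaf 3 (neighbor: 4).
Step 4: current leaves = {5,7}. Remove leaf 5 (neighbor: 4).

Answer: 5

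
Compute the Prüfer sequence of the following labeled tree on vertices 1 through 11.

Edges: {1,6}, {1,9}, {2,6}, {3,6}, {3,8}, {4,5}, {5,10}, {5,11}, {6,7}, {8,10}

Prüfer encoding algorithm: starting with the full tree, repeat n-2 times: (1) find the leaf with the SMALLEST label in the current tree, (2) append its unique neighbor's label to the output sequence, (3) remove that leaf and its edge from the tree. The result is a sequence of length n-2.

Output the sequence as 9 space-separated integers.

Answer: 6 5 6 1 6 3 8 10 5

Derivation:
Step 1: leaves = {2,4,7,9,11}. Remove smallest leaf 2, emit neighbor 6.
Step 2: leaves = {4,7,9,11}. Remove smallest leaf 4, emit neighbor 5.
Step 3: leaves = {7,9,11}. Remove smallest leaf 7, emit neighbor 6.
Step 4: leaves = {9,11}. Remove smallest leaf 9, emit neighbor 1.
Step 5: leaves = {1,11}. Remove smallest leaf 1, emit neighbor 6.
Step 6: leaves = {6,11}. Remove smallest leaf 6, emit neighbor 3.
Step 7: leaves = {3,11}. Remove smallest leaf 3, emit neighbor 8.
Step 8: leaves = {8,11}. Remove smallest leaf 8, emit neighbor 10.
Step 9: leaves = {10,11}. Remove smallest leaf 10, emit neighbor 5.
Done: 2 vertices remain (5, 11). Sequence = [6 5 6 1 6 3 8 10 5]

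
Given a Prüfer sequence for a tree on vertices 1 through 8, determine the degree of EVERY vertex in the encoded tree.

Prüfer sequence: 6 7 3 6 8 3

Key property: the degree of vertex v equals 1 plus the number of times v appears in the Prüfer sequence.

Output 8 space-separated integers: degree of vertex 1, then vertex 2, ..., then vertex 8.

Answer: 1 1 3 1 1 3 2 2

Derivation:
p_1 = 6: count[6] becomes 1
p_2 = 7: count[7] becomes 1
p_3 = 3: count[3] becomes 1
p_4 = 6: count[6] becomes 2
p_5 = 8: count[8] becomes 1
p_6 = 3: count[3] becomes 2
Degrees (1 + count): deg[1]=1+0=1, deg[2]=1+0=1, deg[3]=1+2=3, deg[4]=1+0=1, deg[5]=1+0=1, deg[6]=1+2=3, deg[7]=1+1=2, deg[8]=1+1=2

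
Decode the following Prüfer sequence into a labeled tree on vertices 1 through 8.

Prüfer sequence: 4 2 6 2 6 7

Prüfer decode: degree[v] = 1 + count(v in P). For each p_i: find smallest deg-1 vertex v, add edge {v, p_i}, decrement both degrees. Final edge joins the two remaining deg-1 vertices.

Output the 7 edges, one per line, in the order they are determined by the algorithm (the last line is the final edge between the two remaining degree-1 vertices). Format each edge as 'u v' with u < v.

Answer: 1 4
2 3
4 6
2 5
2 6
6 7
7 8

Derivation:
Initial degrees: {1:1, 2:3, 3:1, 4:2, 5:1, 6:3, 7:2, 8:1}
Step 1: smallest deg-1 vertex = 1, p_1 = 4. Add edge {1,4}. Now deg[1]=0, deg[4]=1.
Step 2: smallest deg-1 vertex = 3, p_2 = 2. Add edge {2,3}. Now deg[3]=0, deg[2]=2.
Step 3: smallest deg-1 vertex = 4, p_3 = 6. Add edge {4,6}. Now deg[4]=0, deg[6]=2.
Step 4: smallest deg-1 vertex = 5, p_4 = 2. Add edge {2,5}. Now deg[5]=0, deg[2]=1.
Step 5: smallest deg-1 vertex = 2, p_5 = 6. Add edge {2,6}. Now deg[2]=0, deg[6]=1.
Step 6: smallest deg-1 vertex = 6, p_6 = 7. Add edge {6,7}. Now deg[6]=0, deg[7]=1.
Final: two remaining deg-1 vertices are 7, 8. Add edge {7,8}.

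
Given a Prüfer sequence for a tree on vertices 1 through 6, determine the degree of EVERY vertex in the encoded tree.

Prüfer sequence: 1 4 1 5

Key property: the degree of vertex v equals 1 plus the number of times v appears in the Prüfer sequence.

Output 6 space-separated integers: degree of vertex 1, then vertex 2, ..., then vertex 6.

Answer: 3 1 1 2 2 1

Derivation:
p_1 = 1: count[1] becomes 1
p_2 = 4: count[4] becomes 1
p_3 = 1: count[1] becomes 2
p_4 = 5: count[5] becomes 1
Degrees (1 + count): deg[1]=1+2=3, deg[2]=1+0=1, deg[3]=1+0=1, deg[4]=1+1=2, deg[5]=1+1=2, deg[6]=1+0=1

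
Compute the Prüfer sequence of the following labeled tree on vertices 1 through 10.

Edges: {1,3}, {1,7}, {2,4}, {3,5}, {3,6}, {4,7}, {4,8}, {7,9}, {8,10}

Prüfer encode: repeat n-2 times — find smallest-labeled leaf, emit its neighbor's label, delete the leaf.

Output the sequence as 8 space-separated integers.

Answer: 4 3 3 1 7 7 4 8

Derivation:
Step 1: leaves = {2,5,6,9,10}. Remove smallest leaf 2, emit neighbor 4.
Step 2: leaves = {5,6,9,10}. Remove smallest leaf 5, emit neighbor 3.
Step 3: leaves = {6,9,10}. Remove smallest leaf 6, emit neighbor 3.
Step 4: leaves = {3,9,10}. Remove smallest leaf 3, emit neighbor 1.
Step 5: leaves = {1,9,10}. Remove smallest leaf 1, emit neighbor 7.
Step 6: leaves = {9,10}. Remove smallest leaf 9, emit neighbor 7.
Step 7: leaves = {7,10}. Remove smallest leaf 7, emit neighbor 4.
Step 8: leaves = {4,10}. Remove smallest leaf 4, emit neighbor 8.
Done: 2 vertices remain (8, 10). Sequence = [4 3 3 1 7 7 4 8]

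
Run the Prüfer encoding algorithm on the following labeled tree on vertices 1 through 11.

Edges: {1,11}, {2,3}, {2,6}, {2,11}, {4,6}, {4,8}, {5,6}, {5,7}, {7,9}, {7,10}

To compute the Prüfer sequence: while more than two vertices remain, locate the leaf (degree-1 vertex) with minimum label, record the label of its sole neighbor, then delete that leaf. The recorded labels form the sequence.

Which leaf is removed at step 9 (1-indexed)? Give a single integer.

Step 1: current leaves = {1,3,8,9,10}. Remove leaf 1 (neighbor: 11).
Step 2: current leaves = {3,8,9,10,11}. Remove leaf 3 (neighbor: 2).
Step 3: current leaves = {8,9,10,11}. Remove leaf 8 (neighbor: 4).
Step 4: current leaves = {4,9,10,11}. Remove leaf 4 (neighbor: 6).
Step 5: current leaves = {9,10,11}. Remove leaf 9 (neighbor: 7).
Step 6: current leaves = {10,11}. Remove leaf 10 (neighbor: 7).
Step 7: current leaves = {7,11}. Remove leaf 7 (neighbor: 5).
Step 8: current leaves = {5,11}. Remove leaf 5 (neighbor: 6).
Step 9: current leaves = {6,11}. Remove leaf 6 (neighbor: 2).

Answer: 6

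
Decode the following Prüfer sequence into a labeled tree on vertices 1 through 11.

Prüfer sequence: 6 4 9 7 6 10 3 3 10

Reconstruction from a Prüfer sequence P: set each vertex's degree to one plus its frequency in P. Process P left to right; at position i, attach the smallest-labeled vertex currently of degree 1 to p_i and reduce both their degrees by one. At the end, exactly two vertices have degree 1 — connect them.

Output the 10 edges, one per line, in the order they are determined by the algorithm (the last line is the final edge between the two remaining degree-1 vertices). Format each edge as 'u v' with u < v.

Answer: 1 6
2 4
4 9
5 7
6 7
6 10
3 8
3 9
3 10
10 11

Derivation:
Initial degrees: {1:1, 2:1, 3:3, 4:2, 5:1, 6:3, 7:2, 8:1, 9:2, 10:3, 11:1}
Step 1: smallest deg-1 vertex = 1, p_1 = 6. Add edge {1,6}. Now deg[1]=0, deg[6]=2.
Step 2: smallest deg-1 vertex = 2, p_2 = 4. Add edge {2,4}. Now deg[2]=0, deg[4]=1.
Step 3: smallest deg-1 vertex = 4, p_3 = 9. Add edge {4,9}. Now deg[4]=0, deg[9]=1.
Step 4: smallest deg-1 vertex = 5, p_4 = 7. Add edge {5,7}. Now deg[5]=0, deg[7]=1.
Step 5: smallest deg-1 vertex = 7, p_5 = 6. Add edge {6,7}. Now deg[7]=0, deg[6]=1.
Step 6: smallest deg-1 vertex = 6, p_6 = 10. Add edge {6,10}. Now deg[6]=0, deg[10]=2.
Step 7: smallest deg-1 vertex = 8, p_7 = 3. Add edge {3,8}. Now deg[8]=0, deg[3]=2.
Step 8: smallest deg-1 vertex = 9, p_8 = 3. Add edge {3,9}. Now deg[9]=0, deg[3]=1.
Step 9: smallest deg-1 vertex = 3, p_9 = 10. Add edge {3,10}. Now deg[3]=0, deg[10]=1.
Final: two remaining deg-1 vertices are 10, 11. Add edge {10,11}.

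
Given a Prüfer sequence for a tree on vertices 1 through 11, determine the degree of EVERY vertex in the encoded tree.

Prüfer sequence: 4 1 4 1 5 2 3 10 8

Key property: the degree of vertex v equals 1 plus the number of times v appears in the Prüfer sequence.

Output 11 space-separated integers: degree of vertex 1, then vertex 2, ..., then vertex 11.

p_1 = 4: count[4] becomes 1
p_2 = 1: count[1] becomes 1
p_3 = 4: count[4] becomes 2
p_4 = 1: count[1] becomes 2
p_5 = 5: count[5] becomes 1
p_6 = 2: count[2] becomes 1
p_7 = 3: count[3] becomes 1
p_8 = 10: count[10] becomes 1
p_9 = 8: count[8] becomes 1
Degrees (1 + count): deg[1]=1+2=3, deg[2]=1+1=2, deg[3]=1+1=2, deg[4]=1+2=3, deg[5]=1+1=2, deg[6]=1+0=1, deg[7]=1+0=1, deg[8]=1+1=2, deg[9]=1+0=1, deg[10]=1+1=2, deg[11]=1+0=1

Answer: 3 2 2 3 2 1 1 2 1 2 1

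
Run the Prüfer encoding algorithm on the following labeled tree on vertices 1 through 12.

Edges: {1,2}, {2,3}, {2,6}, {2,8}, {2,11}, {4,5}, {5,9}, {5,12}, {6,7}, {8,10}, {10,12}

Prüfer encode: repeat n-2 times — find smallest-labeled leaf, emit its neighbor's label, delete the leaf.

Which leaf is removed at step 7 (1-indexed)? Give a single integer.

Step 1: current leaves = {1,3,4,7,9,11}. Remove leaf 1 (neighbor: 2).
Step 2: current leaves = {3,4,7,9,11}. Remove leaf 3 (neighbor: 2).
Step 3: current leaves = {4,7,9,11}. Remove leaf 4 (neighbor: 5).
Step 4: current leaves = {7,9,11}. Remove leaf 7 (neighbor: 6).
Step 5: current leaves = {6,9,11}. Remove leaf 6 (neighbor: 2).
Step 6: current leaves = {9,11}. Remove leaf 9 (neighbor: 5).
Step 7: current leaves = {5,11}. Remove leaf 5 (neighbor: 12).

Answer: 5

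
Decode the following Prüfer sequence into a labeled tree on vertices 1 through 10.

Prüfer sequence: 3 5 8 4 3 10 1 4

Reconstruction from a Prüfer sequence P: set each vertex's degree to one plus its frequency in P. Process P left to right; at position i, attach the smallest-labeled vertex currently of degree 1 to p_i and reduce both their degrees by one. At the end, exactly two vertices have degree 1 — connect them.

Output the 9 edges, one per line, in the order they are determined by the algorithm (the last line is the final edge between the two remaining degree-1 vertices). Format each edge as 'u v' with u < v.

Initial degrees: {1:2, 2:1, 3:3, 4:3, 5:2, 6:1, 7:1, 8:2, 9:1, 10:2}
Step 1: smallest deg-1 vertex = 2, p_1 = 3. Add edge {2,3}. Now deg[2]=0, deg[3]=2.
Step 2: smallest deg-1 vertex = 6, p_2 = 5. Add edge {5,6}. Now deg[6]=0, deg[5]=1.
Step 3: smallest deg-1 vertex = 5, p_3 = 8. Add edge {5,8}. Now deg[5]=0, deg[8]=1.
Step 4: smallest deg-1 vertex = 7, p_4 = 4. Add edge {4,7}. Now deg[7]=0, deg[4]=2.
Step 5: smallest deg-1 vertex = 8, p_5 = 3. Add edge {3,8}. Now deg[8]=0, deg[3]=1.
Step 6: smallest deg-1 vertex = 3, p_6 = 10. Add edge {3,10}. Now deg[3]=0, deg[10]=1.
Step 7: smallest deg-1 vertex = 9, p_7 = 1. Add edge {1,9}. Now deg[9]=0, deg[1]=1.
Step 8: smallest deg-1 vertex = 1, p_8 = 4. Add edge {1,4}. Now deg[1]=0, deg[4]=1.
Final: two remaining deg-1 vertices are 4, 10. Add edge {4,10}.

Answer: 2 3
5 6
5 8
4 7
3 8
3 10
1 9
1 4
4 10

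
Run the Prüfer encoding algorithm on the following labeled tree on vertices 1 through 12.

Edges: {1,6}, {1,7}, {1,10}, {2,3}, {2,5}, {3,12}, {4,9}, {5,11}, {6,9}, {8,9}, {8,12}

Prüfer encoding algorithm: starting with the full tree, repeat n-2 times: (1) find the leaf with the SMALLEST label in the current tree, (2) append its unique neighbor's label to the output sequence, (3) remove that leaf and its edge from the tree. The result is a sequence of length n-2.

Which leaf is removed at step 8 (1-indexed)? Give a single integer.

Step 1: current leaves = {4,7,10,11}. Remove leaf 4 (neighbor: 9).
Step 2: current leaves = {7,10,11}. Remove leaf 7 (neighbor: 1).
Step 3: current leaves = {10,11}. Remove leaf 10 (neighbor: 1).
Step 4: current leaves = {1,11}. Remove leaf 1 (neighbor: 6).
Step 5: current leaves = {6,11}. Remove leaf 6 (neighbor: 9).
Step 6: current leaves = {9,11}. Remove leaf 9 (neighbor: 8).
Step 7: current leaves = {8,11}. Remove leaf 8 (neighbor: 12).
Step 8: current leaves = {11,12}. Remove leaf 11 (neighbor: 5).

Answer: 11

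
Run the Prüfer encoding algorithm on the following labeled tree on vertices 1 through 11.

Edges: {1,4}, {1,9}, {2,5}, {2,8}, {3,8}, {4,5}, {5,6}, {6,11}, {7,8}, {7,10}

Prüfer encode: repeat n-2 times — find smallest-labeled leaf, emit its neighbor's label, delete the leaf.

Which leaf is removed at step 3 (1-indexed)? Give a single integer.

Answer: 1

Derivation:
Step 1: current leaves = {3,9,10,11}. Remove leaf 3 (neighbor: 8).
Step 2: current leaves = {9,10,11}. Remove leaf 9 (neighbor: 1).
Step 3: current leaves = {1,10,11}. Remove leaf 1 (neighbor: 4).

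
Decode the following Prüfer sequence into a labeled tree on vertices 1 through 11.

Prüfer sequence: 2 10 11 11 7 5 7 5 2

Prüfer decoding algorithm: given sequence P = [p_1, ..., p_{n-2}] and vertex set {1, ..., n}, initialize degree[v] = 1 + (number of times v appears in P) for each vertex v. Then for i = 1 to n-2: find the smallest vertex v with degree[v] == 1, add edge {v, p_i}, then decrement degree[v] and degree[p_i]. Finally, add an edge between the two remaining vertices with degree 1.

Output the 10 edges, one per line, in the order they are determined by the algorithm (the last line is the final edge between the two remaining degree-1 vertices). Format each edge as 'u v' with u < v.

Answer: 1 2
3 10
4 11
6 11
7 8
5 9
7 10
5 7
2 5
2 11

Derivation:
Initial degrees: {1:1, 2:3, 3:1, 4:1, 5:3, 6:1, 7:3, 8:1, 9:1, 10:2, 11:3}
Step 1: smallest deg-1 vertex = 1, p_1 = 2. Add edge {1,2}. Now deg[1]=0, deg[2]=2.
Step 2: smallest deg-1 vertex = 3, p_2 = 10. Add edge {3,10}. Now deg[3]=0, deg[10]=1.
Step 3: smallest deg-1 vertex = 4, p_3 = 11. Add edge {4,11}. Now deg[4]=0, deg[11]=2.
Step 4: smallest deg-1 vertex = 6, p_4 = 11. Add edge {6,11}. Now deg[6]=0, deg[11]=1.
Step 5: smallest deg-1 vertex = 8, p_5 = 7. Add edge {7,8}. Now deg[8]=0, deg[7]=2.
Step 6: smallest deg-1 vertex = 9, p_6 = 5. Add edge {5,9}. Now deg[9]=0, deg[5]=2.
Step 7: smallest deg-1 vertex = 10, p_7 = 7. Add edge {7,10}. Now deg[10]=0, deg[7]=1.
Step 8: smallest deg-1 vertex = 7, p_8 = 5. Add edge {5,7}. Now deg[7]=0, deg[5]=1.
Step 9: smallest deg-1 vertex = 5, p_9 = 2. Add edge {2,5}. Now deg[5]=0, deg[2]=1.
Final: two remaining deg-1 vertices are 2, 11. Add edge {2,11}.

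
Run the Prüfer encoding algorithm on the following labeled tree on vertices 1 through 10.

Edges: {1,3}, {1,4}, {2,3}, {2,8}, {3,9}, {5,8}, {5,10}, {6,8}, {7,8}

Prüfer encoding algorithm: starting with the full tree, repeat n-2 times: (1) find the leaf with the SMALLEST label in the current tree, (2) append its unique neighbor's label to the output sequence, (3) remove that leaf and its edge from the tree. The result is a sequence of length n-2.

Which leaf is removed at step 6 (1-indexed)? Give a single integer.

Step 1: current leaves = {4,6,7,9,10}. Remove leaf 4 (neighbor: 1).
Step 2: current leaves = {1,6,7,9,10}. Remove leaf 1 (neighbor: 3).
Step 3: current leaves = {6,7,9,10}. Remove leaf 6 (neighbor: 8).
Step 4: current leaves = {7,9,10}. Remove leaf 7 (neighbor: 8).
Step 5: current leaves = {9,10}. Remove leaf 9 (neighbor: 3).
Step 6: current leaves = {3,10}. Remove leaf 3 (neighbor: 2).

Answer: 3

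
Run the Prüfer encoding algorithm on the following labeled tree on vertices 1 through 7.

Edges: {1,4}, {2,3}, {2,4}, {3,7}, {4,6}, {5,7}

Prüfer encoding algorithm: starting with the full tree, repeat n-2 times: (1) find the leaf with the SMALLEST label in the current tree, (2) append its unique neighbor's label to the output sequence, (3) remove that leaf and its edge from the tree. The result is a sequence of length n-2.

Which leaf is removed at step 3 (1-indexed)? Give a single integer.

Answer: 6

Derivation:
Step 1: current leaves = {1,5,6}. Remove leaf 1 (neighbor: 4).
Step 2: current leaves = {5,6}. Remove leaf 5 (neighbor: 7).
Step 3: current leaves = {6,7}. Remove leaf 6 (neighbor: 4).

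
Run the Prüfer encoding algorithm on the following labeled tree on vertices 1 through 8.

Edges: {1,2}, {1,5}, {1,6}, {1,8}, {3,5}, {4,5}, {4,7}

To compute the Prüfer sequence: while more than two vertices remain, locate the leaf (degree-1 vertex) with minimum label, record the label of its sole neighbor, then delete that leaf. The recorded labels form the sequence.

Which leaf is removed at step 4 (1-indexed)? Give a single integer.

Answer: 7

Derivation:
Step 1: current leaves = {2,3,6,7,8}. Remove leaf 2 (neighbor: 1).
Step 2: current leaves = {3,6,7,8}. Remove leaf 3 (neighbor: 5).
Step 3: current leaves = {6,7,8}. Remove leaf 6 (neighbor: 1).
Step 4: current leaves = {7,8}. Remove leaf 7 (neighbor: 4).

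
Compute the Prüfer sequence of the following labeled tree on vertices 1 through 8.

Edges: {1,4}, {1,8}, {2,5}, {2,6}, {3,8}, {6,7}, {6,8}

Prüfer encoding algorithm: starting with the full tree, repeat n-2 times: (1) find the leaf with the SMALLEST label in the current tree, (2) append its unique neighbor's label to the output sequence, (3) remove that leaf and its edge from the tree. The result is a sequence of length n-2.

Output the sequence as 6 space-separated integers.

Answer: 8 1 8 2 6 6

Derivation:
Step 1: leaves = {3,4,5,7}. Remove smallest leaf 3, emit neighbor 8.
Step 2: leaves = {4,5,7}. Remove smallest leaf 4, emit neighbor 1.
Step 3: leaves = {1,5,7}. Remove smallest leaf 1, emit neighbor 8.
Step 4: leaves = {5,7,8}. Remove smallest leaf 5, emit neighbor 2.
Step 5: leaves = {2,7,8}. Remove smallest leaf 2, emit neighbor 6.
Step 6: leaves = {7,8}. Remove smallest leaf 7, emit neighbor 6.
Done: 2 vertices remain (6, 8). Sequence = [8 1 8 2 6 6]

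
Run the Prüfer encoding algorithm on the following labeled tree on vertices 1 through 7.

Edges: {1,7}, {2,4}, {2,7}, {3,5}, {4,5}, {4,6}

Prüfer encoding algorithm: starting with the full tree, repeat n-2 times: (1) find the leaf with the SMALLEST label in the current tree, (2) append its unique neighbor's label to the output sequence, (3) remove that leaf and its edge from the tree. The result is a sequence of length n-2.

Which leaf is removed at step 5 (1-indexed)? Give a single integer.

Answer: 4

Derivation:
Step 1: current leaves = {1,3,6}. Remove leaf 1 (neighbor: 7).
Step 2: current leaves = {3,6,7}. Remove leaf 3 (neighbor: 5).
Step 3: current leaves = {5,6,7}. Remove leaf 5 (neighbor: 4).
Step 4: current leaves = {6,7}. Remove leaf 6 (neighbor: 4).
Step 5: current leaves = {4,7}. Remove leaf 4 (neighbor: 2).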